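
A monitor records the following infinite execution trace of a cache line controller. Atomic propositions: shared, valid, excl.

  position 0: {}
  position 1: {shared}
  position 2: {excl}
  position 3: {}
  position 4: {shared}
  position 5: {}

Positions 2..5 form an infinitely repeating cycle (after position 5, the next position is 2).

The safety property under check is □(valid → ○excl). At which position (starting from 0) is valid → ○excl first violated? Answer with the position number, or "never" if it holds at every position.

never

valid → ○excl holds at every position 0..5, and those are all the positions the trace ever visits, so the invariant □(valid → ○excl) is never violated.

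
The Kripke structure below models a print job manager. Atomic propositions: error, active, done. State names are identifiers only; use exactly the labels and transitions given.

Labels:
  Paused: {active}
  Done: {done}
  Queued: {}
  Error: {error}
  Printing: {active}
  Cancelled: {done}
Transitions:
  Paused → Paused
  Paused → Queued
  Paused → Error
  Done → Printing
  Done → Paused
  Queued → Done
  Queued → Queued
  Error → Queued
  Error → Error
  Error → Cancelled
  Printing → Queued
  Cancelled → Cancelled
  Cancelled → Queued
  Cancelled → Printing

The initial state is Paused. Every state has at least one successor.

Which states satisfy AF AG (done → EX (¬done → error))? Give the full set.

none

States satisfying AG (done → EX (¬done → error)): ∅.
States satisfying AF AG (done → EX (¬done → error)): ∅.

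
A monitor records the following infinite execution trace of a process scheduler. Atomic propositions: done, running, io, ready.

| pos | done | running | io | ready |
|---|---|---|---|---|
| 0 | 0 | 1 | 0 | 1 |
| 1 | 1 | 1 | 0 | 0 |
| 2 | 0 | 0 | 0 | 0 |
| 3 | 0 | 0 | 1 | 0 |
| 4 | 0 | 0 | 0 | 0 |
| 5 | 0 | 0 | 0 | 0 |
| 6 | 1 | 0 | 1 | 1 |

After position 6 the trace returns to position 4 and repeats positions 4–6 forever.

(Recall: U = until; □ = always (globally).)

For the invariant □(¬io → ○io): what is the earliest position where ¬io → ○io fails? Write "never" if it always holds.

0

At position 0 the labels are {ready, running} and the next position 1 has {done, running}, so ¬io → ○io is false there. This is the first violation.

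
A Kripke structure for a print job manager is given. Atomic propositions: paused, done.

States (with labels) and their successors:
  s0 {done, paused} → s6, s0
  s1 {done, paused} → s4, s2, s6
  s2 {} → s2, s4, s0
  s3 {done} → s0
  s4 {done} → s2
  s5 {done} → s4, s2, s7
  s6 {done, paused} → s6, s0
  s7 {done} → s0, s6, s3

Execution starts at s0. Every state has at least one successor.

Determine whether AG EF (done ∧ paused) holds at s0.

States satisfying EF (done ∧ paused): {s0, s1, s2, s3, s4, s5, s6, s7}.
States satisfying AG EF (done ∧ paused): {s0, s1, s2, s3, s4, s5, s6, s7}.
Every state reachable from s0 satisfies EF (done ∧ paused).
s0 ∈ Sat(AG EF (done ∧ paused)).

Yes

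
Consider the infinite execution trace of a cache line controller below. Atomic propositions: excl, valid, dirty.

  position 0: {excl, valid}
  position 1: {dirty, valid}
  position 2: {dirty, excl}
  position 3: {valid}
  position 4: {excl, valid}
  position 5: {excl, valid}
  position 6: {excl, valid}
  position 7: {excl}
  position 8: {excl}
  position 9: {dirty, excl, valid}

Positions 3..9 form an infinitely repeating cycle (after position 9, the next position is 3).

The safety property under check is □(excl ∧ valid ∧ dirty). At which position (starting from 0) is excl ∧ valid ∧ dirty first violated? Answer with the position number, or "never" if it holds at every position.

At position 0 the labels are {excl, valid}, so excl ∧ valid ∧ dirty is false there. This is the first violation.

0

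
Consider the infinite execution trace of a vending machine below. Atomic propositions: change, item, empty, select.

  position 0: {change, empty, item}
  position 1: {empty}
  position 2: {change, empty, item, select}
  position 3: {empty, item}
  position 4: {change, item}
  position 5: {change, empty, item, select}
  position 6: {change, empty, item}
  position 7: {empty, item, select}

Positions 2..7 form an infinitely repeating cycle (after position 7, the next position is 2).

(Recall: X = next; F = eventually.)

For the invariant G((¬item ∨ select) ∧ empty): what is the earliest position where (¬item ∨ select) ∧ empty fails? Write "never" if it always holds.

At position 0 the labels are {change, empty, item}, so (¬item ∨ select) ∧ empty is false there. This is the first violation.

0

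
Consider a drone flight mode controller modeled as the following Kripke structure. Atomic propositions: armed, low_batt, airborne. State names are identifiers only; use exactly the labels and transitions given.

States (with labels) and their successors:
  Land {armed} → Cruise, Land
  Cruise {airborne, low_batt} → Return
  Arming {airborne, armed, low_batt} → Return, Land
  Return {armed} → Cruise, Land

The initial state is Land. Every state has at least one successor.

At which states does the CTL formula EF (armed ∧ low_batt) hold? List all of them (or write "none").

{Arming}

States satisfying armed ∧ low_batt: {Arming}.
States satisfying EF (armed ∧ low_batt): {Arming}.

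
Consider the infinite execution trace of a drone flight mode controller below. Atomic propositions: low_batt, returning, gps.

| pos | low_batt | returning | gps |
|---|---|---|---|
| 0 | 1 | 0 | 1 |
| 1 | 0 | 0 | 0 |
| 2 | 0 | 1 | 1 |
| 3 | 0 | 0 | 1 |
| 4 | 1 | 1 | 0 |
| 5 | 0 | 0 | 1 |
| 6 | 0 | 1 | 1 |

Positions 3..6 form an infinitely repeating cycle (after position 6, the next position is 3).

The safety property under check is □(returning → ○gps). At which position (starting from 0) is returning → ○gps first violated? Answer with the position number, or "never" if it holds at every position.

never

returning → ○gps holds at every position 0..6, and those are all the positions the trace ever visits, so the invariant □(returning → ○gps) is never violated.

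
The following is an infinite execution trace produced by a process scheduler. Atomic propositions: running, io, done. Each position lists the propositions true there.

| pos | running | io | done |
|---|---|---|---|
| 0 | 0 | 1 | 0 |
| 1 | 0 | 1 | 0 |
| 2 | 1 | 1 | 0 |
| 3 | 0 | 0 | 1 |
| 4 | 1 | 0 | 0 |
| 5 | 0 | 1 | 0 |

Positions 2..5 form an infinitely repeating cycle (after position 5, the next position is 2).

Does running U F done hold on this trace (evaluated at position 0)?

Walking from position 0: F done first holds at position 0, and running holds at every earlier position along the way, so running U F done holds.

Yes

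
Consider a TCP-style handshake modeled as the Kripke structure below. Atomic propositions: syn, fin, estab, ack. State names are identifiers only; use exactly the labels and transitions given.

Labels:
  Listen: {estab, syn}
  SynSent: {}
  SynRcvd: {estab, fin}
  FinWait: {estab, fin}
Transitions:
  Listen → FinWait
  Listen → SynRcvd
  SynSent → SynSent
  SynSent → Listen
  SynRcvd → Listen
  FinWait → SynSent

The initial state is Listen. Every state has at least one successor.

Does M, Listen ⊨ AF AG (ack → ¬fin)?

States satisfying AG (ack → ¬fin): {Listen, SynSent, SynRcvd, FinWait}.
States satisfying AF AG (ack → ¬fin): {Listen, SynSent, SynRcvd, FinWait}.
Listen ∈ Sat(AF AG (ack → ¬fin)).

Holds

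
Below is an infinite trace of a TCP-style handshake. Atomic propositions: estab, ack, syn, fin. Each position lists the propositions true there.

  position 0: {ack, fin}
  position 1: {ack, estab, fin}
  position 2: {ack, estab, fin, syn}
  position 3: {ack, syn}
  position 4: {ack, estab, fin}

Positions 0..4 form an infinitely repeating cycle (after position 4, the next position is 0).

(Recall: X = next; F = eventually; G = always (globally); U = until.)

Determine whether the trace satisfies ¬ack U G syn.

Walking from position 0: at position 0, G syn has not yet held and ¬ack fails, so ¬ack U G syn is false.

Violated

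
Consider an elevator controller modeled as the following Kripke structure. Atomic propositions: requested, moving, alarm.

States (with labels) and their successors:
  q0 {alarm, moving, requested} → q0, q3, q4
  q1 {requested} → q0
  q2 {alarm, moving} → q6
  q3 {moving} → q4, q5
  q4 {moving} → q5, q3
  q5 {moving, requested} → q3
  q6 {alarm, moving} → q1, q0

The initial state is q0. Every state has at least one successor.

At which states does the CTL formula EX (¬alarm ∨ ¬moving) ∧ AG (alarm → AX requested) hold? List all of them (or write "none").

{q3, q4, q5}

States satisfying ¬alarm ∨ ¬moving: {q1, q3, q4, q5}.
States satisfying EX (¬alarm ∨ ¬moving): {q0, q3, q4, q5, q6}.
States satisfying alarm → AX requested: {q1, q3, q4, q5, q6}.
States satisfying AG (alarm → AX requested): {q3, q4, q5}.
States satisfying EX (¬alarm ∨ ¬moving) ∧ AG (alarm → AX requested): {q3, q4, q5}.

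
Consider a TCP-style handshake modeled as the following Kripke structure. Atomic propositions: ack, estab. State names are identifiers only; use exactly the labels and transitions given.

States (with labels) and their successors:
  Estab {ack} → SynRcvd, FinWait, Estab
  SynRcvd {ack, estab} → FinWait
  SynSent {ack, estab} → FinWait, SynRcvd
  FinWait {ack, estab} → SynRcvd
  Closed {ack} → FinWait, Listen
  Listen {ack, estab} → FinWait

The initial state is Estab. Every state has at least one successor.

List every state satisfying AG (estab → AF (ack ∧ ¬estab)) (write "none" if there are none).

none

States satisfying estab → AF (ack ∧ ¬estab): {Estab, Closed}.
States satisfying AG (estab → AF (ack ∧ ¬estab)): ∅.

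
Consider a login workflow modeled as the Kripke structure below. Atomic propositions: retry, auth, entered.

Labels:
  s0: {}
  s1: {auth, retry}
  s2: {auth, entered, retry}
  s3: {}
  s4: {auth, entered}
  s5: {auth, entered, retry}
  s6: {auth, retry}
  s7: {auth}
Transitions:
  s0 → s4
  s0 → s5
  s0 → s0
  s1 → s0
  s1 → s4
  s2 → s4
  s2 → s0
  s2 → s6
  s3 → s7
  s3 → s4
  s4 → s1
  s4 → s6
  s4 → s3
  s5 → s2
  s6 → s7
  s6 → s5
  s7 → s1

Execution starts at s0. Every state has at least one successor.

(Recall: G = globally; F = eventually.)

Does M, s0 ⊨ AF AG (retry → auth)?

Yes

States satisfying AG (retry → auth): {s0, s1, s2, s3, s4, s5, s6, s7}.
States satisfying AF AG (retry → auth): {s0, s1, s2, s3, s4, s5, s6, s7}.
s0 ∈ Sat(AF AG (retry → auth)).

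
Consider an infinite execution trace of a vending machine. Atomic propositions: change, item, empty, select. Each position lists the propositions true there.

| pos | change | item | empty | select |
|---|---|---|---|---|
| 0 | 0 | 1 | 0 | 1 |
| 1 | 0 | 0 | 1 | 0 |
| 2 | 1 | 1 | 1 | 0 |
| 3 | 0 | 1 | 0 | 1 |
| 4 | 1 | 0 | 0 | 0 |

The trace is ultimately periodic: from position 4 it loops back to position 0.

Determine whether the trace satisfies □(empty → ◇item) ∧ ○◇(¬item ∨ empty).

empty → ◇item holds at every position 0..4, and those are all positions ever visited, so □(empty → ◇item) holds.
Positions where empty holds: 1, 2.
Check ◇item at each: 1→ok, 2→ok.
The position after 0 is 1; ◇(¬item ∨ empty) is true there.
At position 0: □(empty → ◇item) is true; ○◇(¬item ∨ empty) is true; so □(empty → ◇item) ∧ ○◇(¬item ∨ empty) is true.

Satisfied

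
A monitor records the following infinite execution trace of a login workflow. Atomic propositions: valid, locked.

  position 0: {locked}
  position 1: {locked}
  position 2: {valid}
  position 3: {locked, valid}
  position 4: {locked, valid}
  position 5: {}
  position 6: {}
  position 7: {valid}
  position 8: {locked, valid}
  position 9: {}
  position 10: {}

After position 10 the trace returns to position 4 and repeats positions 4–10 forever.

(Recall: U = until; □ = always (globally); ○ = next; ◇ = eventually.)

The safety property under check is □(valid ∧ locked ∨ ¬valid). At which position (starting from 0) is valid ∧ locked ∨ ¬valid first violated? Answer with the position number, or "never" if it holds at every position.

2

Check valid ∧ locked ∨ ¬valid at each position in order: 0 ✓, 1 ✓.
At position 2 the labels are {valid}, so valid ∧ locked ∨ ¬valid is false there. This is the first violation.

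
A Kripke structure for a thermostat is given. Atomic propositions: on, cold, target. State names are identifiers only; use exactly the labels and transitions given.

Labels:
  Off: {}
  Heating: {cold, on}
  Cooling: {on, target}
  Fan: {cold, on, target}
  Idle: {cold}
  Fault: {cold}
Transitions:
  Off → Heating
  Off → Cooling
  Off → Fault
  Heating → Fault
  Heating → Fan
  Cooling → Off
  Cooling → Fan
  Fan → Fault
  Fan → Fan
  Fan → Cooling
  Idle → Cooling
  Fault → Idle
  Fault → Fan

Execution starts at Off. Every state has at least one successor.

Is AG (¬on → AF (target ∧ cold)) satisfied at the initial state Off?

States satisfying ¬on → AF (target ∧ cold): {Heating, Cooling, Fan}.
States satisfying AG (¬on → AF (target ∧ cold)): ∅.
Fault is reachable from Off and violates ¬on → AF (target ∧ cold), so AG fails at Off.
Off ∉ Sat(AG (¬on → AF (target ∧ cold))).

No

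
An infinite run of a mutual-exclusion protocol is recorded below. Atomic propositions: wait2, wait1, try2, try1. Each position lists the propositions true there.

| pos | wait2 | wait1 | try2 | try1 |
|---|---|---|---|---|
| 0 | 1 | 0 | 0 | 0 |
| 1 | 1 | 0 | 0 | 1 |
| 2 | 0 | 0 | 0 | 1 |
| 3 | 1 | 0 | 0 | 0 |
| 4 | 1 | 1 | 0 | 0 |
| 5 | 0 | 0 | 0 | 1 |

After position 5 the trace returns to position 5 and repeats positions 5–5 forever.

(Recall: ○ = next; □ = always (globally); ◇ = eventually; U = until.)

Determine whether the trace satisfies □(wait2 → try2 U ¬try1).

wait2 → try2 U ¬try1 must hold at every position from 0 onward. It fails at position 1, so □(wait2 → try2 U ¬try1) is false.
Positions where wait2 holds: 0, 1, 3, 4.
Check try2 U ¬try1 at each: 0→ok, 1→fails, 3→ok, 4→ok.

No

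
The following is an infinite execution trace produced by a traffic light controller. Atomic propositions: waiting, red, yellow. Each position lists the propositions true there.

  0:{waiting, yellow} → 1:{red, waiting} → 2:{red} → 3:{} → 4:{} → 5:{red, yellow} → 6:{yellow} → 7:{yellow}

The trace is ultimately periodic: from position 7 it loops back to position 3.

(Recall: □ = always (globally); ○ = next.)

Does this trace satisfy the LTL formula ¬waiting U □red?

Walking from position 0: at position 0, □red has not yet held and ¬waiting fails, so ¬waiting U □red is false.

Does not hold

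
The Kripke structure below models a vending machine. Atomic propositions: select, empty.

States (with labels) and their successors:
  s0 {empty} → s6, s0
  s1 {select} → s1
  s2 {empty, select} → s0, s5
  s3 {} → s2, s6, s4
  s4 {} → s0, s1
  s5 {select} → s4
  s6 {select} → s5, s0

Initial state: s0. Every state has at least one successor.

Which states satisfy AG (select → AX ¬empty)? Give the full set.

States satisfying select → AX ¬empty: {s0, s1, s3, s4, s5}.
States satisfying AG (select → AX ¬empty): {s1}.

{s1}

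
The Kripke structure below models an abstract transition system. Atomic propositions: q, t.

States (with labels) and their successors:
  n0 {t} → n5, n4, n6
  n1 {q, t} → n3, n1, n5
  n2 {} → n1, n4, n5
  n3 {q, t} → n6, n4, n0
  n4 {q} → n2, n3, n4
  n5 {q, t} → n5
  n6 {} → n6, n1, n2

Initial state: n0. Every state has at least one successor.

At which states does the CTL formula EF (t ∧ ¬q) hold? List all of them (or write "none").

States satisfying t ∧ ¬q: {n0}.
States satisfying EF (t ∧ ¬q): {n0, n1, n2, n3, n4, n6}.

{n0, n1, n2, n3, n4, n6}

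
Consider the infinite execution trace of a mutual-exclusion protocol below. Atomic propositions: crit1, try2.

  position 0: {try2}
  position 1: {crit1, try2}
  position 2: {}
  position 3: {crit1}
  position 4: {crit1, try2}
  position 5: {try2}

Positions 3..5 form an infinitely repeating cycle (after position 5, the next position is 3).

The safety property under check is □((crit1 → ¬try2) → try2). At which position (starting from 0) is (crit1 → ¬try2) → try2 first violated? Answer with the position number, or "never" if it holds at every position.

2

Check (crit1 → ¬try2) → try2 at each position in order: 0 ✓, 1 ✓.
At position 2 the labels are {}, so (crit1 → ¬try2) → try2 is false there. This is the first violation.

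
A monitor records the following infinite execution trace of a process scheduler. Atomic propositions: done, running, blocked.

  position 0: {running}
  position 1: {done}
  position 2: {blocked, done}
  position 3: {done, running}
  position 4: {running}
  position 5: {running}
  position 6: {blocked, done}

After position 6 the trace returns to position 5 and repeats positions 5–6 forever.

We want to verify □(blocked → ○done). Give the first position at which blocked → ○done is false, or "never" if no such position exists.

Check blocked → ○done at each position in order: 0 ✓, 1 ✓, 2 ✓, 3 ✓, 4 ✓, 5 ✓.
At position 6 the labels are {blocked, done} and the next position 5 has {running}, so blocked → ○done is false there. This is the first violation.

6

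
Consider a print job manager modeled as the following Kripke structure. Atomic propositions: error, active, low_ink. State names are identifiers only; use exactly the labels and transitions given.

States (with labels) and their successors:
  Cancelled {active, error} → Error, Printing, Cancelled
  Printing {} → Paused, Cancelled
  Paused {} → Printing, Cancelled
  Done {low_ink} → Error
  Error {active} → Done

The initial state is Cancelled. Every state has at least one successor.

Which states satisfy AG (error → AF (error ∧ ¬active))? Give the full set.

{Done, Error}

States satisfying error → AF (error ∧ ¬active): {Printing, Paused, Done, Error}.
States satisfying AG (error → AF (error ∧ ¬active)): {Done, Error}.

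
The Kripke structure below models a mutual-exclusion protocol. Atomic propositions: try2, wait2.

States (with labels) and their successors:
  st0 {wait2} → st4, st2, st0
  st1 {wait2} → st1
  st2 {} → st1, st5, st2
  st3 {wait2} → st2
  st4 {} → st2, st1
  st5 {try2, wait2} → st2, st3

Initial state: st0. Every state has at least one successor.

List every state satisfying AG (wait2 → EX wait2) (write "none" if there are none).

States satisfying wait2 → EX wait2: {st0, st1, st2, st4, st5}.
States satisfying AG (wait2 → EX wait2): {st1}.

{st1}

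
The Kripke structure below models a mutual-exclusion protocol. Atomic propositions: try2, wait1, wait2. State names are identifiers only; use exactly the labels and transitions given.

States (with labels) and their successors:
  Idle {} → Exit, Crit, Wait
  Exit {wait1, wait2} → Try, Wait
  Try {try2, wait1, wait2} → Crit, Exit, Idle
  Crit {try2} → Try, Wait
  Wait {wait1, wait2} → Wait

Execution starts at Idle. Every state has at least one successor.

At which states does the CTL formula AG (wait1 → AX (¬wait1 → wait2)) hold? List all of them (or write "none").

{Wait}

States satisfying wait1 → AX (¬wait1 → wait2): {Idle, Exit, Crit, Wait}.
States satisfying AG (wait1 → AX (¬wait1 → wait2)): {Wait}.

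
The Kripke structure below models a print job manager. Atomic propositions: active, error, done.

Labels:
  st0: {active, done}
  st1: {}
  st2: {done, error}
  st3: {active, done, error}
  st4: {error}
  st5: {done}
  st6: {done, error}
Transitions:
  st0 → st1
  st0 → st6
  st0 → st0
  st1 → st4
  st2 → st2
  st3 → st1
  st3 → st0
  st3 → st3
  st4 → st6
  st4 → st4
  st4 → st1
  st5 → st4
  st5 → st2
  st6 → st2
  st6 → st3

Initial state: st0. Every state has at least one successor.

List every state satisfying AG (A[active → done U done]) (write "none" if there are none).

States satisfying A[active → done U done]: {st0, st2, st3, st5, st6}.
States satisfying AG (A[active → done U done]): {st2}.

{st2}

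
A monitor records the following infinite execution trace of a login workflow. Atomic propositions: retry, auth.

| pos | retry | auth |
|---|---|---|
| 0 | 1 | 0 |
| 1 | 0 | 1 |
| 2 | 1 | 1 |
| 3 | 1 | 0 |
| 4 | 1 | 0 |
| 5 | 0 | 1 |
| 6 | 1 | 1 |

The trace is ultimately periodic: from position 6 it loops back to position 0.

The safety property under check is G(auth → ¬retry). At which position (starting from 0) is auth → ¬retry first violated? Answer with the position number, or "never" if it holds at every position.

2

Check auth → ¬retry at each position in order: 0 ✓, 1 ✓.
At position 2 the labels are {auth, retry}, so auth → ¬retry is false there. This is the first violation.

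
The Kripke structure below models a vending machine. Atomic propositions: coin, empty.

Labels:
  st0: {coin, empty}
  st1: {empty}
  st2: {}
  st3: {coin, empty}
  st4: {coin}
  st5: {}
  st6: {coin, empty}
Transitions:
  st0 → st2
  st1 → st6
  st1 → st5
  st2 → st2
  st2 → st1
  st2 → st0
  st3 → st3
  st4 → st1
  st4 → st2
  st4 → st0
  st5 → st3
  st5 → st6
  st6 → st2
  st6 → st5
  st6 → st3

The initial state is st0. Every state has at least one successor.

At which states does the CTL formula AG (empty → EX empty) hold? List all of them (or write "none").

{st3}

States satisfying empty → EX empty: {st1, st2, st3, st4, st5, st6}.
States satisfying AG (empty → EX empty): {st3}.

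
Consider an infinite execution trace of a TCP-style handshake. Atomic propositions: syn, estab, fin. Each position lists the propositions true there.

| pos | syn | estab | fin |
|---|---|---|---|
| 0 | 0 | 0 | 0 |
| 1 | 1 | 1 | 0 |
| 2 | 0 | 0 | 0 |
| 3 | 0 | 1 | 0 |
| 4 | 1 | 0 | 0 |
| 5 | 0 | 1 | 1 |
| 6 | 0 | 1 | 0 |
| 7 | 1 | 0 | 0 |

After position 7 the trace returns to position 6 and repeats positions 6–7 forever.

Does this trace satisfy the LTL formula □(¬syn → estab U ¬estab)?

Satisfied

¬syn → estab U ¬estab holds at every position 0..7, and those are all positions ever visited, so □(¬syn → estab U ¬estab) holds.
Positions where ¬syn holds: 0, 2, 3, 5, 6.
Check estab U ¬estab at each: 0→ok, 2→ok, 3→ok, 5→ok, 6→ok.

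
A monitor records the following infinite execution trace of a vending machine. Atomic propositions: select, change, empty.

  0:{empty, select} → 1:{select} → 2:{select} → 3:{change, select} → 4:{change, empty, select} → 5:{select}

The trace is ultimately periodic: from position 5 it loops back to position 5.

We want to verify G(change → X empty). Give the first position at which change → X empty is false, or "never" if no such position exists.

4

Check change → X empty at each position in order: 0 ✓, 1 ✓, 2 ✓, 3 ✓.
At position 4 the labels are {change, empty, select} and the next position 5 has {select}, so change → X empty is false there. This is the first violation.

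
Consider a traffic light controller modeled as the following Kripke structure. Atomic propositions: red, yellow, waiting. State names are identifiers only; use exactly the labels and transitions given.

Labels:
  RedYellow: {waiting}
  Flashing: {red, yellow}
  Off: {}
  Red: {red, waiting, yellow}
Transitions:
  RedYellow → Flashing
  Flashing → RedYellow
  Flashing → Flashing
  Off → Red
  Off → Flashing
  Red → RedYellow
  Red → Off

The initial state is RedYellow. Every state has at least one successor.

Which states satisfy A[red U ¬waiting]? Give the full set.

{Flashing, Off}

States satisfying red: {Flashing, Red}.
States satisfying ¬waiting: {Flashing, Off}.
States satisfying A[red U ¬waiting]: {Flashing, Off}.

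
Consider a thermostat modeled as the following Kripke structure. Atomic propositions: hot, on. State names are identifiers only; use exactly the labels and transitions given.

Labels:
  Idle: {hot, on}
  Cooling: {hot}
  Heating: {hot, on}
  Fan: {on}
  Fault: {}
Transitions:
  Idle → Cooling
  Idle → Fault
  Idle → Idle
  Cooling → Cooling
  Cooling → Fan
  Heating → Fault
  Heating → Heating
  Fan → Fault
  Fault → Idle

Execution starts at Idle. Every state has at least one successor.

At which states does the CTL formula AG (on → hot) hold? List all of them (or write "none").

none

States satisfying on → hot: {Idle, Cooling, Heating, Fault}.
States satisfying AG (on → hot): ∅.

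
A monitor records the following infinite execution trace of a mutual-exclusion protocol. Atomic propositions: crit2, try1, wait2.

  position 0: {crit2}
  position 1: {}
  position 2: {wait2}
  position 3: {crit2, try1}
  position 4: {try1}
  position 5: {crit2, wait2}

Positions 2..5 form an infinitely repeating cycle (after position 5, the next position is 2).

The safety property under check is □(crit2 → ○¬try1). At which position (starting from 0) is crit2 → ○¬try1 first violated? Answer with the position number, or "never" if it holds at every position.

Check crit2 → ○¬try1 at each position in order: 0 ✓, 1 ✓, 2 ✓.
At position 3 the labels are {crit2, try1} and the next position 4 has {try1}, so crit2 → ○¬try1 is false there. This is the first violation.

3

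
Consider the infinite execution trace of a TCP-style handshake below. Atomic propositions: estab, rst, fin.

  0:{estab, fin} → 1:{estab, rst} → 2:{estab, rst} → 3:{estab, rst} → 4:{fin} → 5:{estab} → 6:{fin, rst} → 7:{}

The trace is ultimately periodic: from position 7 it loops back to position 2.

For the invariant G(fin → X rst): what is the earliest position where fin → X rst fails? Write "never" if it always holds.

Check fin → X rst at each position in order: 0 ✓, 1 ✓, 2 ✓, 3 ✓.
At position 4 the labels are {fin} and the next position 5 has {estab}, so fin → X rst is false there. This is the first violation.

4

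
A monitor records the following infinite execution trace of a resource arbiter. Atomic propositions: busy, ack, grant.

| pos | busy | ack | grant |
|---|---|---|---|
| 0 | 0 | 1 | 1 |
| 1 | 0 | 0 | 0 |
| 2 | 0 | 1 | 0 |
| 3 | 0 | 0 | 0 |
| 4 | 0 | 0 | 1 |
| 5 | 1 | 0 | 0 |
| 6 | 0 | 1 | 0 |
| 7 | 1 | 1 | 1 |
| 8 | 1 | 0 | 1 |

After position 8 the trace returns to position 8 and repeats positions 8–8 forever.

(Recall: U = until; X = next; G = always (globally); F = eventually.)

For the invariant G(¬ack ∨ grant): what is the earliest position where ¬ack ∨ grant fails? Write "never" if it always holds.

Check ¬ack ∨ grant at each position in order: 0 ✓, 1 ✓.
At position 2 the labels are {ack}, so ¬ack ∨ grant is false there. This is the first violation.

2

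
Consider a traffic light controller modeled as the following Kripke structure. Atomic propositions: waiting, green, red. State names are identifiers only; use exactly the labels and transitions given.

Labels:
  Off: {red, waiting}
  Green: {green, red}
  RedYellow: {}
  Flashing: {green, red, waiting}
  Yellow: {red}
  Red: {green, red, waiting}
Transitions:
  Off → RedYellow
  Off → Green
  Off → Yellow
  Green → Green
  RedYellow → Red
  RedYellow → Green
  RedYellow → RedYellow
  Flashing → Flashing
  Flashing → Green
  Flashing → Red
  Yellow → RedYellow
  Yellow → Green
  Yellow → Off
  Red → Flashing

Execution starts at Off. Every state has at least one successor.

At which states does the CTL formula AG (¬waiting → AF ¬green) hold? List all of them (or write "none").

States satisfying ¬waiting → AF ¬green: {Off, RedYellow, Flashing, Yellow, Red}.
States satisfying AG (¬waiting → AF ¬green): ∅.

none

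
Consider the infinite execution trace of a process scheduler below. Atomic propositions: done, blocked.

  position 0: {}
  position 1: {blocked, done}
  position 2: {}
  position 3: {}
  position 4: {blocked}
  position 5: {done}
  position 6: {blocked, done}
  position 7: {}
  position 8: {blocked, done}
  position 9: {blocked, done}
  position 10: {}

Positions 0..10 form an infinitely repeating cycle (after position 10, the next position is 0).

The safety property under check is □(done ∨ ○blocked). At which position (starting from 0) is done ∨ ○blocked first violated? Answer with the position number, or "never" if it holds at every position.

Check done ∨ ○blocked at each position in order: 0 ✓, 1 ✓.
At position 2 the labels are {} and the next position 3 has {}, so done ∨ ○blocked is false there. This is the first violation.

2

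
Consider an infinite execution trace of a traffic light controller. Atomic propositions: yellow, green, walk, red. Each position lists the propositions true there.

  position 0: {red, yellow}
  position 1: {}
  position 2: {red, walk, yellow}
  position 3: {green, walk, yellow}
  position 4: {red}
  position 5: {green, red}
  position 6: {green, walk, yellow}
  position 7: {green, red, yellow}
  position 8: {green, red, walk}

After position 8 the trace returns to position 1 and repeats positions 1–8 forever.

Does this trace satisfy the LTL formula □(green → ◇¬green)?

Yes

green → ◇¬green holds at every position 0..8, and those are all positions ever visited, so □(green → ◇¬green) holds.
Positions where green holds: 3, 5, 6, 7, 8.
Check ◇¬green at each: 3→ok, 5→ok, 6→ok, 7→ok, 8→ok.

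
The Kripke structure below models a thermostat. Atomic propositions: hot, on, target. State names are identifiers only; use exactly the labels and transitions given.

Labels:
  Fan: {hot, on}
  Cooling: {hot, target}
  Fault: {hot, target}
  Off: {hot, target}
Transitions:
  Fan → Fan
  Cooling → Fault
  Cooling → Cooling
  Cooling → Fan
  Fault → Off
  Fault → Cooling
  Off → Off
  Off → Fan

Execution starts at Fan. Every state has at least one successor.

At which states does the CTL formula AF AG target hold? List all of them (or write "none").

States satisfying AG target: ∅.
States satisfying AF AG target: ∅.

none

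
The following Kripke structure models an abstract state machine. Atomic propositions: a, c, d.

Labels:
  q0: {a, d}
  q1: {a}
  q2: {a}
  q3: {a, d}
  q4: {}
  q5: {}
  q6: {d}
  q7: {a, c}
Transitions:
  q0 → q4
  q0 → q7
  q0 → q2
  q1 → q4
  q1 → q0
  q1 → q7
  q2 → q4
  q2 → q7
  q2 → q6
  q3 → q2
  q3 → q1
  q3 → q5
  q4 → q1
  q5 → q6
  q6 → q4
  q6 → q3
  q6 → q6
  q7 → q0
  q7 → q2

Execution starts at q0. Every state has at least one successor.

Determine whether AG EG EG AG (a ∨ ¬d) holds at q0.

States satisfying EG EG AG (a ∨ ¬d): ∅.
States satisfying AG EG EG AG (a ∨ ¬d): ∅.
q0 is reachable from q0 and violates EG EG AG (a ∨ ¬d), so AG fails at q0.
q0 ∉ Sat(AG EG EG AG (a ∨ ¬d)).

Does not hold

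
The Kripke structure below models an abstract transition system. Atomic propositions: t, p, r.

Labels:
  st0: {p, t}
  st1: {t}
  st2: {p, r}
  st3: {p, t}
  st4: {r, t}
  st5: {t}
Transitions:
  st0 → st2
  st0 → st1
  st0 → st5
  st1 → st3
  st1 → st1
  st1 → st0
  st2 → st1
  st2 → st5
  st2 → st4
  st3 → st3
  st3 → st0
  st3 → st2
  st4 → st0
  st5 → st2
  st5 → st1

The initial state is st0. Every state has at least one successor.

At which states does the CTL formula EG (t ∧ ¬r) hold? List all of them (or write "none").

States satisfying t ∧ ¬r: {st0, st1, st3, st5}.
States satisfying EG (t ∧ ¬r): {st0, st1, st3, st5}.

{st0, st1, st3, st5}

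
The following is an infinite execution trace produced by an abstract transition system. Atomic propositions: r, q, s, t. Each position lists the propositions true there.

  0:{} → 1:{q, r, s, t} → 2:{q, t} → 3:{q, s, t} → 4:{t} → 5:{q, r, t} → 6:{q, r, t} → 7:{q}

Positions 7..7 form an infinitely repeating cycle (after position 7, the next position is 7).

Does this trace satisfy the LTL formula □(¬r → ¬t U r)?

¬r → ¬t U r must hold at every position from 0 onward. It fails at position 2, so □(¬r → ¬t U r) is false.
Positions where ¬r holds: 0, 2, 3, 4, 7.
Check ¬t U r at each: 0→ok, 2→fails, 3→fails, 4→fails, 7→fails.

Violated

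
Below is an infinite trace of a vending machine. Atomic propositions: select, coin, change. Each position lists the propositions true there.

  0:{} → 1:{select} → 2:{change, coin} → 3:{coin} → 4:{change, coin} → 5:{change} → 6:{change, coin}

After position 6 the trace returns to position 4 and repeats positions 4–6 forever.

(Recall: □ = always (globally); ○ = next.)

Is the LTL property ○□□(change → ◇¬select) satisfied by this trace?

The position after 0 is 1; □□(change → ◇¬select) is true there.

Yes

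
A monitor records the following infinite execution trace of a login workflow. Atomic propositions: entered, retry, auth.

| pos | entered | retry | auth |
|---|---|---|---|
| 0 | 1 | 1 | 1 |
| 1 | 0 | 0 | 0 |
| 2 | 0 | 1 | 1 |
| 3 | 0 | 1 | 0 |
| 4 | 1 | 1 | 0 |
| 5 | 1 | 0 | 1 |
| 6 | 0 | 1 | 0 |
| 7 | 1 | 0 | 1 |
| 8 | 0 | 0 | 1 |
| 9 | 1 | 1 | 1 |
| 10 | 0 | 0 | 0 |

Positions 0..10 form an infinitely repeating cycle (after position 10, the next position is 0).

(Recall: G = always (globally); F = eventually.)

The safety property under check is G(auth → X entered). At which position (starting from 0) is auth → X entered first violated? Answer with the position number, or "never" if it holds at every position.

0

At position 0 the labels are {auth, entered, retry} and the next position 1 has {}, so auth → X entered is false there. This is the first violation.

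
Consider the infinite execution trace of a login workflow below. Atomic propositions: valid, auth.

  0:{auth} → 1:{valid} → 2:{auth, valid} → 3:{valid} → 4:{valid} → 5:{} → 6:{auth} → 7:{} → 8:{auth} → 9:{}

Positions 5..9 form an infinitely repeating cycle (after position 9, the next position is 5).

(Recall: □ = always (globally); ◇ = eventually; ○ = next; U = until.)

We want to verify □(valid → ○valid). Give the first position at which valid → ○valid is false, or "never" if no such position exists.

4

Check valid → ○valid at each position in order: 0 ✓, 1 ✓, 2 ✓, 3 ✓.
At position 4 the labels are {valid} and the next position 5 has {}, so valid → ○valid is false there. This is the first violation.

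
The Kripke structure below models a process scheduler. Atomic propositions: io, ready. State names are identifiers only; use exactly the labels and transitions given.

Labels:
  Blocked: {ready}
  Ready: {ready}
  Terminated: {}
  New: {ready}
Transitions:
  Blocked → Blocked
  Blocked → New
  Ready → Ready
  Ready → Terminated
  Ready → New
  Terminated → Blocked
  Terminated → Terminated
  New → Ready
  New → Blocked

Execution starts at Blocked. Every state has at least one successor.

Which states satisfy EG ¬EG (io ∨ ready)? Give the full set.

{Terminated}

States satisfying ¬EG (io ∨ ready): {Terminated}.
States satisfying EG ¬EG (io ∨ ready): {Terminated}.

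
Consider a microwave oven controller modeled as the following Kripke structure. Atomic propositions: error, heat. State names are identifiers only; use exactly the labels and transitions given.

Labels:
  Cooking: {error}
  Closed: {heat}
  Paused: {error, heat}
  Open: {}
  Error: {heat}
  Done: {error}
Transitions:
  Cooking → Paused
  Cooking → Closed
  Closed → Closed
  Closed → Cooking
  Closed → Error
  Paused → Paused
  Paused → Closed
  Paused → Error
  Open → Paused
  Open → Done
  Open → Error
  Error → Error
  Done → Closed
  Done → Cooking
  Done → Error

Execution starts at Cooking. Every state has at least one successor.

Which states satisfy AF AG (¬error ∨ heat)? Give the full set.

States satisfying AG (¬error ∨ heat): {Error}.
States satisfying AF AG (¬error ∨ heat): {Error}.

{Error}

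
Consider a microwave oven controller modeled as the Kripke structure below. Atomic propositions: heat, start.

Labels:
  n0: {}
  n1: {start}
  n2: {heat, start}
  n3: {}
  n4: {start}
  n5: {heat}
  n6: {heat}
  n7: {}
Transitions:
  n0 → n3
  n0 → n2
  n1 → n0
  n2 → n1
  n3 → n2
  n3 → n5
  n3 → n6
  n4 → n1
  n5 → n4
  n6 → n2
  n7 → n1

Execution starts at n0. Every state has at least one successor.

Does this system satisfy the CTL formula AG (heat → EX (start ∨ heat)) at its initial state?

Satisfied

States satisfying heat → EX (start ∨ heat): {n0, n1, n2, n3, n4, n5, n6, n7}.
States satisfying AG (heat → EX (start ∨ heat)): {n0, n1, n2, n3, n4, n5, n6, n7}.
Every state reachable from n0 satisfies heat → EX (start ∨ heat).
n0 ∈ Sat(AG (heat → EX (start ∨ heat))).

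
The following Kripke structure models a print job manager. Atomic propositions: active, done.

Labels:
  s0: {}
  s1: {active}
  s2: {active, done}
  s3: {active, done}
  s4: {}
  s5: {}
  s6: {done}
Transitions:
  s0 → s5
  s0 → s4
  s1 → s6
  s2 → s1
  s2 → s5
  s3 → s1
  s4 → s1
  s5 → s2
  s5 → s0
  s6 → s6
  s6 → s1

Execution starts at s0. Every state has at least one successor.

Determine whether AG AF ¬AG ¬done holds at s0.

States satisfying AF ¬AG ¬done: {s0, s1, s2, s3, s4, s5, s6}.
States satisfying AG AF ¬AG ¬done: {s0, s1, s2, s3, s4, s5, s6}.
Every state reachable from s0 satisfies AF ¬AG ¬done.
s0 ∈ Sat(AG AF ¬AG ¬done).

Holds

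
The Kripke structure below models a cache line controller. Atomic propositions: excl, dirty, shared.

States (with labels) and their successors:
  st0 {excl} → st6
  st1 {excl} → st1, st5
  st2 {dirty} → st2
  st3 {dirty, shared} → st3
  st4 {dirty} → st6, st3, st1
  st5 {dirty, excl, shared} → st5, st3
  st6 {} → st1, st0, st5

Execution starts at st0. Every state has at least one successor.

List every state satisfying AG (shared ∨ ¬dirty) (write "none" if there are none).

{st0, st1, st3, st5, st6}

States satisfying shared ∨ ¬dirty: {st0, st1, st3, st5, st6}.
States satisfying AG (shared ∨ ¬dirty): {st0, st1, st3, st5, st6}.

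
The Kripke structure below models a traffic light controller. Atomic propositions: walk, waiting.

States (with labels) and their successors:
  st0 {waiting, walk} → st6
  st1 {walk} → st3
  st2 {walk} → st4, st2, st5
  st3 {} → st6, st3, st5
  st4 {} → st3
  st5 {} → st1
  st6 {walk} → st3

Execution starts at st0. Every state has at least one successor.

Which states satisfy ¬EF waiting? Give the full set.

States satisfying waiting: {st0}.
States satisfying EF waiting: {st0}.
States satisfying ¬EF waiting: {st1, st2, st3, st4, st5, st6}.

{st1, st2, st3, st4, st5, st6}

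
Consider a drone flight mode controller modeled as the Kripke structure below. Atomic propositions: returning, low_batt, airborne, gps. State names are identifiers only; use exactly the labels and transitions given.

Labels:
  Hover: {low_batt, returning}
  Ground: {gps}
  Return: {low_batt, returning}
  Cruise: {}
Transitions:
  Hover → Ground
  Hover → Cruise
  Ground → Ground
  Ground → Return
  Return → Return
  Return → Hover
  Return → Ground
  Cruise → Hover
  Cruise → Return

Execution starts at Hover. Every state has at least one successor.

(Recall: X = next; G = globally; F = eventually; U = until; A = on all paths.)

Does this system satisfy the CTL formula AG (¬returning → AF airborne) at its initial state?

Does not hold

States satisfying ¬returning → AF airborne: {Hover, Return}.
States satisfying AG (¬returning → AF airborne): ∅.
Cruise is reachable from Hover and violates ¬returning → AF airborne, so AG fails at Hover.
Hover ∉ Sat(AG (¬returning → AF airborne)).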